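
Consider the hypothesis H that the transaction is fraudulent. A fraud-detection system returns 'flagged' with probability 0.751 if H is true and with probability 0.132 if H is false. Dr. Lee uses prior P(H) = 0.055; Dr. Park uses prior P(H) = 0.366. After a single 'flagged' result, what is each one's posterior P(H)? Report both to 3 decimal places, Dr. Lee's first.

Dr. Lee: 0.249; Dr. Park: 0.767

P('+'|H) = 0.751, P('+'|¬H) = 0.132.
Dr. Lee: numerator 0.751·0.055 = 0.041305; evidence = 0.041305+0.132·0.945 = 0.16604; posterior = 0.249.
Dr. Park: numerator 0.751·0.366 = 0.27487; evidence = 0.27487+0.132·0.634 = 0.35855; posterior = 0.767.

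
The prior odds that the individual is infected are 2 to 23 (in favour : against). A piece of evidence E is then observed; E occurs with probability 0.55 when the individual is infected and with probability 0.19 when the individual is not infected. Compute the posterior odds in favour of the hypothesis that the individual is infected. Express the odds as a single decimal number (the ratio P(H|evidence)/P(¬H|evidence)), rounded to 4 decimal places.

Prior odds = 2/23 = 0.086957. In log-odds, ln(0.086957) = -2.4423.
Add log likelihood ratio: ln(2.8947) = 1.0629.
Posterior log-odds = -1.3795, so posterior odds = exp(-1.3795) = 0.25172.

Posterior odds ≈ 0.2517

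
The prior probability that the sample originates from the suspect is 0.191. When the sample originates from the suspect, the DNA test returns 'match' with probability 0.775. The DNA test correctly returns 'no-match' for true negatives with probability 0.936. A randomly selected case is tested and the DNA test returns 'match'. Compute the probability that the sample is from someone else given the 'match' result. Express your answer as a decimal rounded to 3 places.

P(¬H | E) ≈ 0.259

Let H be the event that the sample originates from the suspect. P(H) = 0.191, so P(¬H) = 0.809. With E the 'match' result, P(E|H) = 0.775 and P(E|¬H) = 0.064.
P(E) = 0.775·0.191 + 0.064·0.809 = 0.14803 + 0.051776 = 0.19980.
By Bayes' theorem, P(H|E) = 0.14803 / 0.19980 = 0.741. Hence P(¬H|E) = 1 − 0.741 = 0.259.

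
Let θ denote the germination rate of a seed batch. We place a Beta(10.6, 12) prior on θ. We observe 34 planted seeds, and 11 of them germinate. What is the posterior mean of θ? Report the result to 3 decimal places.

The binomial likelihood is conjugate to the Beta prior: with 11 successes and 23 failures, the posterior is Beta(10.6+11, 12+23) = Beta(21.6, 35).
E[θ | data] = 21.6/(21.6+35) = 0.382.

Posterior mean ≈ 0.382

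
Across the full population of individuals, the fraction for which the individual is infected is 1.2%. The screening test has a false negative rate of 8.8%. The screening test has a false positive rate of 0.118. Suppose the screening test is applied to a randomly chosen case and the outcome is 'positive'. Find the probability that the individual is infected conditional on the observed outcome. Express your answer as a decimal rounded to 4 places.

P(H | E) ≈ 0.0858

Write H for 'the individual is infected'. Prior odds H:¬H = 0.012/0.988 = 0.012146. For the 'positive' outcome, the likelihood ratio is 0.912/0.118 = 7.7288.
Posterior odds = 0.012146 × 7.7288 = 0.093872, so P(H|E) = 0.093872/(1+0.093872) = 0.0858.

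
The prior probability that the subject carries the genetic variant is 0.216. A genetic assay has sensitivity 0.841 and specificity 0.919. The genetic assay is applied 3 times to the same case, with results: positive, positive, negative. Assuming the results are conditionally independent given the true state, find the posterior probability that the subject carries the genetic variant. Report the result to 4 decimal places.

Let H be the event that the subject carries the genetic variant; start with P(H) = 0.216. P('positive'|H) = 0.841, P('positive'|¬H) = 0.081.
Update on result 1 ('positive'): P(H) ← 0.841·0.2160 / (0.841·0.2160 + 0.081·0.7840) = 0.18166/0.24516 = 0.7410.
Update on result 2 ('positive'): P(H) ← 0.841·0.7410 / (0.841·0.7410 + 0.081·0.2590) = 0.62316/0.64414 = 0.9674.
Update on result 3 ('negative'): P(H) ← 0.159·0.9674 / (0.159·0.9674 + 0.919·0.0326) = 0.15382/0.18376 = 0.8371.

Posterior P(H) ≈ 0.8371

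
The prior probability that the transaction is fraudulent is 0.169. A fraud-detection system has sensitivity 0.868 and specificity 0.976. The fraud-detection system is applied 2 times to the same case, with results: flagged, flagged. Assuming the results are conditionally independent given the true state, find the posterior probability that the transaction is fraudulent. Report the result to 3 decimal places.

With H the event that the transaction is fraudulent, the joint likelihood of the observed sequence is P(data|H) = 0.868·0.868 = 0.75342 and P(data|¬H) = 0.024·0.024 = 0.00057600.
Bayes: P(H|data) = 0.169·0.75342 / (0.169·0.75342 + 0.831·0.00057600) = 0.12733/0.12781 = 0.9963.

Posterior P(H) ≈ 0.996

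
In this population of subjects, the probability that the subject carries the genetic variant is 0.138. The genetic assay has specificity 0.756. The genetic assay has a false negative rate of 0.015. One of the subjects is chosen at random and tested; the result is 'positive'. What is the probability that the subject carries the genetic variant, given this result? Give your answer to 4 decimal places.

P(H | E) ≈ 0.3926

Write H for 'the subject carries the genetic variant'. Prior odds H:¬H = 0.138/0.862 = 0.16009. For the 'positive' outcome, the likelihood ratio is 0.985/0.244 = 4.0369.
Posterior odds = 0.16009 × 4.0369 = 0.64628, so P(H|E) = 0.64628/(1+0.64628) = 0.3926.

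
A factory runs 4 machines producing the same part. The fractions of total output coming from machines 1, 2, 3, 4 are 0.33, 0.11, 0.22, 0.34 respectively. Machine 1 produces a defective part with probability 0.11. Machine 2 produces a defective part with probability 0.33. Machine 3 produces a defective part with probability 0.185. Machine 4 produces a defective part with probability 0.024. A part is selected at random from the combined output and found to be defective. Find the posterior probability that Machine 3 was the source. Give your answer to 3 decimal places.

Tabulate prior·likelihood by source: [1] prior 0.33, lik 0.11, product 0.03630; [2] prior 0.11, lik 0.33, product 0.03630; [3] prior 0.22, lik 0.185, product 0.04070; [4] prior 0.34, lik 0.024, product 0.008160.
Normalizing constant = 0.12146; the posterior for Machine 3 is its product over the sum, 0.04070/0.12146 = 0.335.

Posterior probability ≈ 0.335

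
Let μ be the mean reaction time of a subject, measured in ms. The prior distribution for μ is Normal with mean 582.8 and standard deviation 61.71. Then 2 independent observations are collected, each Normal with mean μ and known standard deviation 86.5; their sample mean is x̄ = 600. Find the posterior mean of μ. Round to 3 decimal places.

Posterior mean ≈ 591.476

With known σ, the Normal prior is conjugate. Weight on the data is w = (n/σ²)/(n/σ² + 1/τ₀²) = 0.00026730/(0.00026730+0.00026260) = 0.50444.
Posterior mean = w·x̄ + (1−w)·μ₀ = 0.50444·600 + 0.49556·582.8 = 591.476.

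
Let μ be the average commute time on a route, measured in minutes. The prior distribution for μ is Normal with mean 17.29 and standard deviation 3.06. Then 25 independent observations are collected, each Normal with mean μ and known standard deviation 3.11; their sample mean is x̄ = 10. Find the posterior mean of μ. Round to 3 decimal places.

Posterior mean ≈ 10.289

Prior precision 1/τ₀² = 1/3.06² = 0.106797; data precision n/σ² = 25/3.11² = 2.58475.
Posterior precision = 0.106797 + 2.58475 = 2.69155.
Posterior mean = (0.106797·17.29 + 2.58475·10) / 2.69155 = 10.289.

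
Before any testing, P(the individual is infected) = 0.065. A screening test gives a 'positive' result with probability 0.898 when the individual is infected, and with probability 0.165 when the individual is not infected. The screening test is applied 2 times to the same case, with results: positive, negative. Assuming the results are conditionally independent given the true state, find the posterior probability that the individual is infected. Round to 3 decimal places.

Posterior P(H) ≈ 0.044

Let H be the event that the individual is infected; start with P(H) = 0.065. P('positive'|H) = 0.898, P('positive'|¬H) = 0.165.
Update on result 1 ('positive'): P(H) ← 0.898·0.0650 / (0.898·0.0650 + 0.165·0.9350) = 0.058370/0.21265 = 0.2745.
Update on result 2 ('negative'): P(H) ← 0.102·0.2745 / (0.102·0.2745 + 0.835·0.7255) = 0.027998/0.63380 = 0.0442.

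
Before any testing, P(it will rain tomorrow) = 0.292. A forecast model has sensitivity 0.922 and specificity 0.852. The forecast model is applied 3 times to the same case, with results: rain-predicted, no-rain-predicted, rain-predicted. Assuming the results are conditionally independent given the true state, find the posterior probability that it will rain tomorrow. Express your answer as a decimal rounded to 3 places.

Let H be the event that it will rain tomorrow; start with P(H) = 0.292. P('rain-predicted'|H) = 0.922, P('rain-predicted'|¬H) = 0.148.
Update on result 1 ('rain-predicted'): P(H) ← 0.922·0.2920 / (0.922·0.2920 + 0.148·0.7080) = 0.26922/0.37401 = 0.7198.
Update on result 2 ('no-rain-predicted'): P(H) ← 0.078·0.7198 / (0.078·0.7198 + 0.852·0.2802) = 0.056147/0.29485 = 0.1904.
Update on result 3 ('rain-predicted'): P(H) ← 0.922·0.1904 / (0.922·0.1904 + 0.148·0.8096) = 0.17557/0.29539 = 0.5944.

Posterior P(H) ≈ 0.594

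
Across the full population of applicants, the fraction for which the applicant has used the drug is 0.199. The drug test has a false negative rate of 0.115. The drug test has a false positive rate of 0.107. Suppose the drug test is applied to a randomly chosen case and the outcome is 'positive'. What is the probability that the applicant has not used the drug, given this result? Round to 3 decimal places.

P(¬H | E) ≈ 0.327

Write H for 'the applicant has used the drug'. Prior odds H:¬H = 0.199/0.801 = 0.24844. For the 'positive' outcome, the likelihood ratio is 0.885/0.107 = 8.2710.
Posterior odds = 0.24844 × 8.2710 = 2.0548, so P(H|E) = 2.0548/(1+2.0548) = 0.673. Then P(¬H|E) = 1 − 0.673 = 0.327.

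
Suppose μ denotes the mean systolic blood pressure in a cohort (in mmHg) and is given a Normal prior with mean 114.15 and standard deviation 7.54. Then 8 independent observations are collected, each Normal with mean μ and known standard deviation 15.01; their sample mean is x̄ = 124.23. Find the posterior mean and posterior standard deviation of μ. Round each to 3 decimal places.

With known σ, the Normal prior is conjugate. Weight on the data is w = (n/σ²)/(n/σ² + 1/τ₀²) = 0.0355082/(0.0355082+0.0175897) = 0.66873.
Posterior mean = w·x̄ + (1−w)·μ₀ = 0.66873·124.23 + 0.33127·114.15 = 120.891. Posterior variance = 1/(0.0355082+0.0175897) = 18.8332, so SD = 4.340.

Posterior mean ≈ 120.891; posterior SD ≈ 4.340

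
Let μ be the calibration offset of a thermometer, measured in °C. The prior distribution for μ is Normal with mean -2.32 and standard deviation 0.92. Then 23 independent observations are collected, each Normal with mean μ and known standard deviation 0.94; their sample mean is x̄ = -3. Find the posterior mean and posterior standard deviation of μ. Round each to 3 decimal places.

Posterior mean ≈ -2.970; posterior SD ≈ 0.192

Prior precision 1/τ₀² = 1/0.92² = 1.18147; data precision n/σ² = 23/0.94² = 26.0299.
Posterior precision = 1.18147 + 26.0299 = 27.2114, giving posterior SD = 1/√27.2114 = 0.192.
Posterior mean = (1.18147·-2.32 + 26.0299·-3) / 27.2114 = -2.970.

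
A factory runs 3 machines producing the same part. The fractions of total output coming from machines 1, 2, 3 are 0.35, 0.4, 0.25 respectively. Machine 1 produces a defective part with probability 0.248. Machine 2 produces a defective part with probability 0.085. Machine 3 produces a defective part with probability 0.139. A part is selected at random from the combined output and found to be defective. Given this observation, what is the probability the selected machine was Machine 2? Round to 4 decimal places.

Tabulate prior·likelihood by source: [1] prior 0.35, lik 0.248, product 0.08680; [2] prior 0.4, lik 0.085, product 0.03400; [3] prior 0.25, lik 0.139, product 0.03475.
Normalizing constant = 0.15555; the posterior for Machine 2 is its product over the sum, 0.03400/0.15555 = 0.2186.

Posterior probability ≈ 0.2186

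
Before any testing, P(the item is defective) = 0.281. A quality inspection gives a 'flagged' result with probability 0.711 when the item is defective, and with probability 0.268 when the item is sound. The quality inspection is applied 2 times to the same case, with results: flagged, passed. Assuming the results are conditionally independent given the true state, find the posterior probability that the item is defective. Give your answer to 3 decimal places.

Posterior P(H) ≈ 0.290

Let H be the event that the item is defective; start with P(H) = 0.281. P('flagged'|H) = 0.711, P('flagged'|¬H) = 0.268.
Update on result 1 ('flagged'): P(H) ← 0.711·0.2810 / (0.711·0.2810 + 0.268·0.7190) = 0.19979/0.39248 = 0.5090.
Update on result 2 ('passed'): P(H) ← 0.289·0.5090 / (0.289·0.5090 + 0.732·0.4910) = 0.14711/0.50649 = 0.2905.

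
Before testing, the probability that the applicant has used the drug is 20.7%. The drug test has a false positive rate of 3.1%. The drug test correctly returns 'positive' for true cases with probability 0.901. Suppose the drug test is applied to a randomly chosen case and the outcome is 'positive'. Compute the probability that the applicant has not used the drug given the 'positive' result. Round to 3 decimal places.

P(¬H | E) ≈ 0.116

Let H be the event that the applicant has used the drug. P(H) = 0.207, so P(¬H) = 0.793. With E the 'positive' result, P(E|H) = 0.901 and P(E|¬H) = 0.031.
P(E) = 0.901·0.207 + 0.031·0.793 = 0.18651 + 0.024583 = 0.21109.
By Bayes' theorem, P(H|E) = 0.18651 / 0.21109 = 0.884. Hence P(¬H|E) = 1 − 0.884 = 0.116.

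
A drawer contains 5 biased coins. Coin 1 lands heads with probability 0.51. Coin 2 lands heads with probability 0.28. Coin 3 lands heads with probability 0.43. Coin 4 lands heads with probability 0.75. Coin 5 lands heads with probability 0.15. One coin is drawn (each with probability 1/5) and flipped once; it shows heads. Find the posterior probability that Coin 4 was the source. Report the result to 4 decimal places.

Tabulate prior·likelihood by source: [1] prior 0.2, lik 0.51, product 0.1020; [2] prior 0.2, lik 0.28, product 0.05600; [3] prior 0.2, lik 0.43, product 0.08600; [4] prior 0.2, lik 0.75, product 0.1500; [5] prior 0.2, lik 0.15, product 0.03000.
Normalizing constant = 0.42400; the posterior for Coin 4 is its product over the sum, 0.1500/0.42400 = 0.3538.

Posterior probability ≈ 0.3538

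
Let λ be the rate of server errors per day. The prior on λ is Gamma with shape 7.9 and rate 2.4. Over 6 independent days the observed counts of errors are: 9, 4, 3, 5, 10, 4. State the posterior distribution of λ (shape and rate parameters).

Total count ∑xᵢ = 35 over n = 6 days.
Gamma is conjugate to the Poisson likelihood: posterior is Gamma(shape = 7.9+35 = 42.9, rate = 2.4+6 = 8.4).

Posterior: Gamma(shape=42.9, rate=8.4)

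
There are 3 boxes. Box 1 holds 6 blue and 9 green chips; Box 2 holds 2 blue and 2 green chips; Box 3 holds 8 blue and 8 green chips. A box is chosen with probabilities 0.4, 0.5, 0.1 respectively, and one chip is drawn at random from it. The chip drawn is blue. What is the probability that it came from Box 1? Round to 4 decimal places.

Posterior probability ≈ 0.3478

P(blue|Box 1) = 0.4; P(blue|Box 2) = 0.5; P(blue|Box 3) = 0.5.
Prior × likelihood for each source: 0.4·0.4=0.1600, 0.5·0.5=0.2500, 0.1·0.5=0.05000. Summing gives P(blue) = 0.46000.
P(Box 1 | blue) = 0.1600 / 0.46000 = 0.3478.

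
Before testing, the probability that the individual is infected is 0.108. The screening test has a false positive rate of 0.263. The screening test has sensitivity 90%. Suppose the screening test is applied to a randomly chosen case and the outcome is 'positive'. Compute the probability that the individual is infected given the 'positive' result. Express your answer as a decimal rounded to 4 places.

P(H | E) ≈ 0.2930

Let H be the event that the individual is infected. P(H) = 0.108, so P(¬H) = 0.892. With E the 'positive' result, P(E|H) = 0.9 and P(E|¬H) = 0.263.
P(E) = 0.9·0.108 + 0.263·0.892 = 0.097200 + 0.23460 = 0.33180.
By Bayes' theorem, P(H|E) = 0.097200 / 0.33180 = 0.2930.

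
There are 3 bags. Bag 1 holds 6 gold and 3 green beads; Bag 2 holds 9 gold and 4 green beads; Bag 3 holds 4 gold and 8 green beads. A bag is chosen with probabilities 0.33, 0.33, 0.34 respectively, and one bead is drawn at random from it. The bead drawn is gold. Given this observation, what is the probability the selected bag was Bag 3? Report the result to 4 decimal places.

P(gold|Bag 1) = 0.6667; P(gold|Bag 2) = 0.6923; P(gold|Bag 3) = 0.3333.
Prior × likelihood for each source: 0.33·0.6667=0.2200, 0.33·0.6923=0.2285, 0.34·0.3333=0.1133. Summing gives P(gold) = 0.56179.
P(Bag 3 | gold) = 0.1133 / 0.56179 = 0.2017.

Posterior probability ≈ 0.2017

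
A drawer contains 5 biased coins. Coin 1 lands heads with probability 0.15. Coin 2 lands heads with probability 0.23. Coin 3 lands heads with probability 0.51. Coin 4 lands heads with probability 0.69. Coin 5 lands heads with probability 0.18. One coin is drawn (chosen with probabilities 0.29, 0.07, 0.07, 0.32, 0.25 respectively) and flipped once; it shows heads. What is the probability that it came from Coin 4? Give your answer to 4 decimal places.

Posterior probability ≈ 0.6115

P(heads|C1) = 0.15; P(heads|C2) = 0.23; P(heads|C3) = 0.51; P(heads|C4) = 0.69; P(heads|C5) = 0.18.
Prior × likelihood for each source: 0.29·0.15=0.04350, 0.07·0.23=0.01610, 0.07·0.51=0.03570, 0.32·0.69=0.2208, 0.25·0.18=0.04500. Summing gives P(heads) = 0.36110.
P(Coin 4 | heads) = 0.2208 / 0.36110 = 0.6115.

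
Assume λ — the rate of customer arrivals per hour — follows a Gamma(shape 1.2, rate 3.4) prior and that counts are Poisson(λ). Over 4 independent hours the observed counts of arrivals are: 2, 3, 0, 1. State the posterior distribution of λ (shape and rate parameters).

Total count ∑xᵢ = 6 over n = 4 hours.
Gamma is conjugate to the Poisson likelihood: posterior is Gamma(shape = 1.2+6 = 7.2, rate = 3.4+4 = 7.4).

Posterior: Gamma(shape=7.2, rate=7.4)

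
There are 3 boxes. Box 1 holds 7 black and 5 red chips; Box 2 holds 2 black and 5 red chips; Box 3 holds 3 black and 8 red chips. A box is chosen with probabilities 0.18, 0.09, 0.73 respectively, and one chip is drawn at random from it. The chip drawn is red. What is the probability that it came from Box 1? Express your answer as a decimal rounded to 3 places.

P(red|Box 1) = 0.4167; P(red|Box 2) = 0.7143; P(red|Box 3) = 0.7273.
Prior × likelihood for each source: 0.18·0.4167=0.07500, 0.09·0.7143=0.06429, 0.73·0.7273=0.5309. Summing gives P(red) = 0.67019.
P(Box 1 | red) = 0.07500 / 0.67019 = 0.112.

Posterior probability ≈ 0.112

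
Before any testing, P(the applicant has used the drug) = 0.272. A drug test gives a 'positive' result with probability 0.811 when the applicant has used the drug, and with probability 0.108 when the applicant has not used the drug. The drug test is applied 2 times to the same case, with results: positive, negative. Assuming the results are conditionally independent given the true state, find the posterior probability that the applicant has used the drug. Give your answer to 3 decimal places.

Posterior P(H) ≈ 0.373

With H the event that the applicant has used the drug, the joint likelihood of the observed sequence is P(data|H) = 0.811·0.189 = 0.15328 and P(data|¬H) = 0.108·0.892 = 0.096336.
Bayes: P(H|data) = 0.272·0.15328 / (0.272·0.15328 + 0.728·0.096336) = 0.041692/0.11182 = 0.3728.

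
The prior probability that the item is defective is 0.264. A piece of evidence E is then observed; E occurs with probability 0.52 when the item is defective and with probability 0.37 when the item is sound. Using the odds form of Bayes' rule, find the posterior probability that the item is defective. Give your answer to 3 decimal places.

Prior odds = 0.264/(1−0.264) = 0.35870.
Likelihood ratio for E = 0.52/0.37 = 1.4054.
Posterior odds = prior odds × LR = 0.50411.
Posterior probability = odds/(1+odds) = 0.50411/1.5041 = 0.335.

Posterior probability ≈ 0.335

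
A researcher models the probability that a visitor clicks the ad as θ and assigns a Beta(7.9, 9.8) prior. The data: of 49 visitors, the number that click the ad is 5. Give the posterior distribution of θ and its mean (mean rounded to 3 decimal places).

Observing 5 successes and 44 failures updates Beta(7.9, 9.8) by adding the success and failure counts to the two shape parameters: α = 7.9+5 = 12.9, β = 9.8+44 = 53.8.
E[θ | data] = 12.9/(12.9+53.8) = 0.193.

Posterior: Beta(12.9, 53.8); mean ≈ 0.193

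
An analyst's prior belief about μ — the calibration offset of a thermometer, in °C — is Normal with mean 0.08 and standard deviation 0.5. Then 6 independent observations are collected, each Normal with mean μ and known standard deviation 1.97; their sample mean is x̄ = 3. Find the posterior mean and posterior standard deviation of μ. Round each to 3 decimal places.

Posterior mean ≈ 0.894; posterior SD ≈ 0.425

With known σ, the Normal prior is conjugate. Weight on the data is w = (n/σ²)/(n/σ² + 1/τ₀²) = 1.54603/(1.54603+4.00000) = 0.27876.
Posterior mean = w·x̄ + (1−w)·μ₀ = 0.27876·3 + 0.72124·0.08 = 0.894. Posterior variance = 1/(1.54603+4.00000) = 0.180309, so SD = 0.425.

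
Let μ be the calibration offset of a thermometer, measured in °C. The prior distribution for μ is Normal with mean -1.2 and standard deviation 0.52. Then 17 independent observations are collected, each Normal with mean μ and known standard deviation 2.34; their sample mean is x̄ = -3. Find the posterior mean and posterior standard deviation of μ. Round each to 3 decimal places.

Posterior mean ≈ -2.021; posterior SD ≈ 0.383

With known σ, the Normal prior is conjugate. Weight on the data is w = (n/σ²)/(n/σ² + 1/τ₀²) = 3.10468/(3.10468+3.69822) = 0.45638.
Posterior mean = w·x̄ + (1−w)·μ₀ = 0.45638·-3 + 0.54362·-1.2 = -2.021. Posterior variance = 1/(3.10468+3.69822) = 0.146996, so SD = 0.383.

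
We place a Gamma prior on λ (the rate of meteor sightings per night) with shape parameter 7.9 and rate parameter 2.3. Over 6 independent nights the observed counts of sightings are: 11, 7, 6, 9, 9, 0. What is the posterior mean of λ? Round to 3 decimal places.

The Poisson likelihood adds the total count to the shape and the number of exposure periods to the rate. Here ∑xᵢ = 42 and n = 6, so shape 7.9→49.9 and rate 2.3→8.3.
Posterior mean = shape/rate = 49.9/8.3 = 6.012.

Posterior mean ≈ 6.012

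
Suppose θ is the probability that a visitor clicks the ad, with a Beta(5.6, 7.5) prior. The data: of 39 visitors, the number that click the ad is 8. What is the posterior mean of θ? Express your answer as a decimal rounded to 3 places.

The binomial likelihood is conjugate to the Beta prior: with 8 successes and 31 failures, the posterior is Beta(5.6+8, 7.5+31) = Beta(13.6, 38.5).
Posterior mean = α/(α+β) = 13.6/52.1 = 0.261.

Posterior mean ≈ 0.261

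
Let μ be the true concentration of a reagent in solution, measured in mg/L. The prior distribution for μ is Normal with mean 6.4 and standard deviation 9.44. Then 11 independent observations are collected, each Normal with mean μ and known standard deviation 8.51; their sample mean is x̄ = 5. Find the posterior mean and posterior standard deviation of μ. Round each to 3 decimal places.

Prior precision 1/τ₀² = 1/9.44² = 0.0112216; data precision n/σ² = 11/8.51² = 0.151892.
Posterior precision = 0.0112216 + 0.151892 = 0.163113, giving posterior SD = 1/√0.163113 = 2.476.
Posterior mean = (0.0112216·6.4 + 0.151892·5) / 0.163113 = 5.096.

Posterior mean ≈ 5.096; posterior SD ≈ 2.476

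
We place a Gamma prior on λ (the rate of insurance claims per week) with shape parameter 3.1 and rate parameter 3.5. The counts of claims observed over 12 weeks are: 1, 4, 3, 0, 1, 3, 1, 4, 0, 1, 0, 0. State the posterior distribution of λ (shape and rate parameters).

Posterior: Gamma(shape=21.1, rate=15.5)

Total count ∑xᵢ = 18 over n = 12 weeks.
Gamma is conjugate to the Poisson likelihood: posterior is Gamma(shape = 3.1+18 = 21.1, rate = 3.5+12 = 15.5).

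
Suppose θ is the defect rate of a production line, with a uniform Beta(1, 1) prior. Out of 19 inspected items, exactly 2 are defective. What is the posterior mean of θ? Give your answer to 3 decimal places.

Posterior mean ≈ 0.143

Observing 2 successes and 17 failures updates Beta(1, 1) by adding the success and failure counts to the two shape parameters: α = 1+2 = 3, β = 1+17 = 18.
E[θ | data] = 3/(3+18) = 0.143.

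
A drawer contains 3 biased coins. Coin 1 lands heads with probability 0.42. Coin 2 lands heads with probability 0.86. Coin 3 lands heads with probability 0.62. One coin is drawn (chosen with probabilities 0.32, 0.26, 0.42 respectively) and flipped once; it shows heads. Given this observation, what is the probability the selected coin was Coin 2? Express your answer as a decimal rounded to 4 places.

Posterior probability ≈ 0.3616

P(heads|C1) = 0.42; P(heads|C2) = 0.86; P(heads|C3) = 0.62.
Prior × likelihood for each source: 0.32·0.42=0.1344, 0.26·0.86=0.2236, 0.42·0.62=0.2604. Summing gives P(heads) = 0.61840.
P(Coin 2 | heads) = 0.2236 / 0.61840 = 0.3616.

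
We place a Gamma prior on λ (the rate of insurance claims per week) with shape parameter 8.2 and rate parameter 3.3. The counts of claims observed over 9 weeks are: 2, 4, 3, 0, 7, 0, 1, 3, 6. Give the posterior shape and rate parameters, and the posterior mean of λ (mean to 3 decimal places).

Posterior: Gamma(shape=34.2, rate=12.3); mean ≈ 2.780

The Poisson likelihood adds the total count to the shape and the number of exposure periods to the rate. Here ∑xᵢ = 26 and n = 9, so shape 8.2→34.2 and rate 3.3→12.3.
Posterior mean = shape/rate = 34.2/12.3 = 2.780.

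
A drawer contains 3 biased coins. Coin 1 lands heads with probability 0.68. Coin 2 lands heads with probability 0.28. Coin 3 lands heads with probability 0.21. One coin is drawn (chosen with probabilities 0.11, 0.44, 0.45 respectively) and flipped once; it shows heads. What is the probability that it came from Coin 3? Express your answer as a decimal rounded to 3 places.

P(heads|C1) = 0.68; P(heads|C2) = 0.28; P(heads|C3) = 0.21.
Prior × likelihood for each source: 0.11·0.68=0.07480, 0.44·0.28=0.1232, 0.45·0.21=0.09450. Summing gives P(heads) = 0.29250.
P(Coin 3 | heads) = 0.09450 / 0.29250 = 0.323.

Posterior probability ≈ 0.323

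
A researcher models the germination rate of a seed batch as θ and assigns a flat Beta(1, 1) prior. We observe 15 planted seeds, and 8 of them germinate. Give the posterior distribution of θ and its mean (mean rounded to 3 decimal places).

Posterior: Beta(9, 8); mean ≈ 0.529

The binomial likelihood is conjugate to the Beta prior: with 8 successes and 7 failures, the posterior is Beta(1+8, 1+7) = Beta(9, 8).
E[θ | data] = 9/(9+8) = 0.529.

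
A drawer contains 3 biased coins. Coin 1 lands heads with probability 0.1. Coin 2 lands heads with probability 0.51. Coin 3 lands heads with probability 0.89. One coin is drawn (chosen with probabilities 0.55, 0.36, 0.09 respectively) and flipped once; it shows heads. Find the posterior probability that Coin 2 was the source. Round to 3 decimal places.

Posterior probability ≈ 0.576

Tabulate prior·likelihood by source: [1] prior 0.55, lik 0.1, product 0.05500; [2] prior 0.36, lik 0.51, product 0.1836; [3] prior 0.09, lik 0.89, product 0.08010.
Normalizing constant = 0.31870; the posterior for Coin 2 is its product over the sum, 0.1836/0.31870 = 0.576.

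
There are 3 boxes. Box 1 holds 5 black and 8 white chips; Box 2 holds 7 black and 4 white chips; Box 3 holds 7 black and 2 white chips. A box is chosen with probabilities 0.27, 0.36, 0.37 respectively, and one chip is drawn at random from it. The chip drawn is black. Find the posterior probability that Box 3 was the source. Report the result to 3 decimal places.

Tabulate prior·likelihood by source: [1] prior 0.27, lik 0.3846, product 0.1038; [2] prior 0.36, lik 0.6364, product 0.2291; [3] prior 0.37, lik 0.7778, product 0.2878.
Normalizing constant = 0.62071; the posterior for Box 3 is its product over the sum, 0.2878/0.62071 = 0.464.

Posterior probability ≈ 0.464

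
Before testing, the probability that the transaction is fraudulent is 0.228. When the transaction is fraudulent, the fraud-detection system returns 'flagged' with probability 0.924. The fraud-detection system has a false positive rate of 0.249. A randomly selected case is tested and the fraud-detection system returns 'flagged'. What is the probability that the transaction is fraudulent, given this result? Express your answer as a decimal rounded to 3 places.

Let H be the event that the transaction is fraudulent. P(H) = 0.228, so P(¬H) = 0.772. With E the 'flagged' result, P(E|H) = 0.924 and P(E|¬H) = 0.249.
P(E) = 0.924·0.228 + 0.249·0.772 = 0.21067 + 0.19223 = 0.40290.
By Bayes' theorem, P(H|E) = 0.21067 / 0.40290 = 0.523.

P(H | E) ≈ 0.523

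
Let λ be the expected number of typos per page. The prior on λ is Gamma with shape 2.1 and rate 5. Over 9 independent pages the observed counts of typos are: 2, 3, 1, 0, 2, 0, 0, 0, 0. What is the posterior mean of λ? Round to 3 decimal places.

Total count ∑xᵢ = 8 over n = 9 pages.
Gamma is conjugate to the Poisson likelihood: posterior is Gamma(shape = 2.1+8 = 10.1, rate = 5+9 = 14).
Posterior mean = shape/rate = 10.1/14 = 0.721.

Posterior mean ≈ 0.721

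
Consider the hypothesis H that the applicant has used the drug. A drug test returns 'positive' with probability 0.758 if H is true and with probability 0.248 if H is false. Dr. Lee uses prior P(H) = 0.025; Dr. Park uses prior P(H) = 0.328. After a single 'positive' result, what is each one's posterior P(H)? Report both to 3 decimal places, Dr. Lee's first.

Dr. Lee: 0.073; Dr. Park: 0.599

P('+'|H) = 0.758, P('+'|¬H) = 0.248.
Dr. Lee: numerator 0.758·0.025 = 0.018950; evidence = 0.018950+0.248·0.975 = 0.26075; posterior = 0.073.
Dr. Park: numerator 0.758·0.328 = 0.24862; evidence = 0.24862+0.248·0.672 = 0.41528; posterior = 0.599.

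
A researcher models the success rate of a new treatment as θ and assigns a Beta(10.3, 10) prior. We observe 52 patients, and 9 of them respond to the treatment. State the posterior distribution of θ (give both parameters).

The binomial likelihood is conjugate to the Beta prior: with 9 successes and 43 failures, the posterior is Beta(10.3+9, 10+43) = Beta(19.3, 53).

Posterior: Beta(19.3, 53)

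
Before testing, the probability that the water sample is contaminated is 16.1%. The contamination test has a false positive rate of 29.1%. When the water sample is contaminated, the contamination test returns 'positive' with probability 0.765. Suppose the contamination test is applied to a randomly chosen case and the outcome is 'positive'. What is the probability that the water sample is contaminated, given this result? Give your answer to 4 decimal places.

P(H | E) ≈ 0.3353

Let H be the event that the water sample is contaminated. P(H) = 0.161, so P(¬H) = 0.839. With E the 'positive' result, P(E|H) = 0.765 and P(E|¬H) = 0.291.
P(E) = 0.765·0.161 + 0.291·0.839 = 0.12317 + 0.24415 = 0.36731.
By Bayes' theorem, P(H|E) = 0.12317 / 0.36731 = 0.3353.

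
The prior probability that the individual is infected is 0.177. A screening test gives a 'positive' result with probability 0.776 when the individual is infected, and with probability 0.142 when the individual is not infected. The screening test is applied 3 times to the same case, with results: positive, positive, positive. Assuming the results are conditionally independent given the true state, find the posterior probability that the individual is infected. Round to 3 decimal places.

Posterior P(H) ≈ 0.972

With H the event that the individual is infected, the joint likelihood of the observed sequence is P(data|H) = 0.776·0.776·0.776 = 0.46729 and P(data|¬H) = 0.142·0.142·0.142 = 0.0028633.
Bayes: P(H|data) = 0.177·0.46729 / (0.177·0.46729 + 0.823·0.0028633) = 0.082710/0.085067 = 0.9723.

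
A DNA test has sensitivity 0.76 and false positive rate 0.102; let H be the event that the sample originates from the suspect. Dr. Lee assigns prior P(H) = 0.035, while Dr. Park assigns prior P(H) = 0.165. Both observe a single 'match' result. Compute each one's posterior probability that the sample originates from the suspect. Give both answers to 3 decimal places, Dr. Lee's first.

Dr. Lee: 0.213; Dr. Park: 0.596

P('+'|H) = 0.76, P('+'|¬H) = 0.102.
Dr. Lee: numerator 0.76·0.035 = 0.026600; evidence = 0.026600+0.102·0.965 = 0.12503; posterior = 0.213.
Dr. Park: numerator 0.76·0.165 = 0.12540; evidence = 0.12540+0.102·0.835 = 0.21057; posterior = 0.596.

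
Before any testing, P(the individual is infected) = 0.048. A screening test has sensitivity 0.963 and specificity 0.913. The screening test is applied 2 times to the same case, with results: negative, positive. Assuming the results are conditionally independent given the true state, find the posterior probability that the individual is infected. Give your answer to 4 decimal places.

Let H be the event that the individual is infected; start with P(H) = 0.048. P('positive'|H) = 0.963, P('positive'|¬H) = 0.087.
Update on result 1 ('negative'): P(H) ← 0.037·0.0480 / (0.037·0.0480 + 0.913·0.9520) = 0.0017760/0.87095 = 0.0020.
Update on result 2 ('positive'): P(H) ← 0.963·0.0020 / (0.963·0.0020 + 0.087·0.9980) = 0.0019637/0.088786 = 0.0221.

Posterior P(H) ≈ 0.0221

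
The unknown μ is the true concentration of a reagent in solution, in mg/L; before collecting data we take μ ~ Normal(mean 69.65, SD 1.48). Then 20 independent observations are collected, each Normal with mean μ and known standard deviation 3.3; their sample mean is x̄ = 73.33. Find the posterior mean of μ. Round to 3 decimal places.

Posterior mean ≈ 72.597

With known σ, the Normal prior is conjugate. Weight on the data is w = (n/σ²)/(n/σ² + 1/τ₀²) = 1.83655/(1.83655+0.456538) = 0.80091.
Posterior mean = w·x̄ + (1−w)·μ₀ = 0.80091·73.33 + 0.19909·69.65 = 72.597.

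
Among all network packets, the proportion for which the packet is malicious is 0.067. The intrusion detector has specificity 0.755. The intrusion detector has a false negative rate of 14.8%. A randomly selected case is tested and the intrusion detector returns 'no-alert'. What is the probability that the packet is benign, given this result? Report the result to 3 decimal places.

Write H for 'the packet is malicious'. Prior odds H:¬H = 0.067/0.933 = 0.071811. For the 'no-alert' outcome, the likelihood ratio is 0.148/0.755 = 0.19603.
Posterior odds = 0.071811 × 0.19603 = 0.014077, so P(H|E) = 0.014077/(1+0.014077) = 0.014. Then P(¬H|E) = 1 − 0.014 = 0.986.

P(¬H | E) ≈ 0.986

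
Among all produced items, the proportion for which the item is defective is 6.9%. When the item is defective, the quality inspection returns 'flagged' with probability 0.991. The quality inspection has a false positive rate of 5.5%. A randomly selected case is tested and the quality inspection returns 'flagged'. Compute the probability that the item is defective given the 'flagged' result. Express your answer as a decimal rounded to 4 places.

P(H | E) ≈ 0.5718

Write H for 'the item is defective'. Prior odds H:¬H = 0.069/0.931 = 0.074114. For the 'flagged' outcome, the likelihood ratio is 0.991/0.055 = 18.018.
Posterior odds = 0.074114 × 18.018 = 1.3354, so P(H|E) = 1.3354/(1+1.3354) = 0.5718.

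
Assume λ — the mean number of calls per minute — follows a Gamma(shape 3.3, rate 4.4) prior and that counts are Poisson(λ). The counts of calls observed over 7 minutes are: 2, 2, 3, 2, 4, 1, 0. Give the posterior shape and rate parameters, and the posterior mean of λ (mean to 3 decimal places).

The Poisson likelihood adds the total count to the shape and the number of exposure periods to the rate. Here ∑xᵢ = 14 and n = 7, so shape 3.3→17.3 and rate 4.4→11.4.
E[λ | data] = 17.3/11.4 = 1.518.

Posterior: Gamma(shape=17.3, rate=11.4); mean ≈ 1.518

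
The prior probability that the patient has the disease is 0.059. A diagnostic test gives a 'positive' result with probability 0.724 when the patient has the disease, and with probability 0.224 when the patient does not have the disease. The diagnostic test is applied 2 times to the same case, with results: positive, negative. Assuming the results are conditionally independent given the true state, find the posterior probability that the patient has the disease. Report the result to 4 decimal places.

Posterior P(H) ≈ 0.0672

With H the event that the patient has the disease, the joint likelihood of the observed sequence is P(data|H) = 0.724·0.276 = 0.19982 and P(data|¬H) = 0.224·0.776 = 0.17382.
Bayes: P(H|data) = 0.059·0.19982 / (0.059·0.19982 + 0.941·0.17382) = 0.011790/0.17536 = 0.0672.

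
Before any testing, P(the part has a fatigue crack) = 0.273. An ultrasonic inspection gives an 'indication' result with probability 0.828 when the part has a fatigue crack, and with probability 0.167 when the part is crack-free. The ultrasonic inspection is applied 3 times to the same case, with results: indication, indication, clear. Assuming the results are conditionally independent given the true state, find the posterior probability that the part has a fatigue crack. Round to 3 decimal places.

Let H be the event that the part has a fatigue crack; start with P(H) = 0.273. P('indication'|H) = 0.828, P('indication'|¬H) = 0.167.
Update on result 1 ('indication'): P(H) ← 0.828·0.2730 / (0.828·0.2730 + 0.167·0.7270) = 0.22604/0.34745 = 0.6506.
Update on result 2 ('indication'): P(H) ← 0.828·0.6506 / (0.828·0.6506 + 0.167·0.3494) = 0.53868/0.59703 = 0.9023.
Update on result 3 ('clear'): P(H) ← 0.172·0.9023 / (0.172·0.9023 + 0.833·0.0977) = 0.15519/0.23661 = 0.6559.

Posterior P(H) ≈ 0.656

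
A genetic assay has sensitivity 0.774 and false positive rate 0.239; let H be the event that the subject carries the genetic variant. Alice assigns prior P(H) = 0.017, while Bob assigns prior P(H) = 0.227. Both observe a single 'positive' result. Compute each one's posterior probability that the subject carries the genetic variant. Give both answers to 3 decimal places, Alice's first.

Alice: 0.053; Bob: 0.487

The likelihood ratio for a 'positive' result is 0.774/0.239 = 3.2385.
Alice: prior odds 0.017/0.983 = 0.017294; posterior odds 0.056007; posterior probability 0.053.
Bob: prior odds 0.227/0.773 = 0.29366; posterior odds 0.95102; posterior probability 0.487.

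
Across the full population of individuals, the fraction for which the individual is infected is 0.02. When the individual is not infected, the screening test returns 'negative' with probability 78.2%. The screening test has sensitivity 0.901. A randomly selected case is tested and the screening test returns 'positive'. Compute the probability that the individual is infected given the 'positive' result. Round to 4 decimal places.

Let H be the event that the individual is infected. P(H) = 0.02, so P(¬H) = 0.98. With E the 'positive' result, P(E|H) = 0.901 and P(E|¬H) = 0.218.
P(E) = 0.901·0.02 + 0.218·0.98 = 0.018020 + 0.21364 = 0.23166.
By Bayes' theorem, P(H|E) = 0.018020 / 0.23166 = 0.0778.

P(H | E) ≈ 0.0778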